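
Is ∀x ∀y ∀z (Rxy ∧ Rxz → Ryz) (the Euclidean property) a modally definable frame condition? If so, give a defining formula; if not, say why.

Yes, by ◇r → □◇r

The condition is the Euclidean property. A defining modal formula is ◇r → □◇r.
Suppose ◇r→□◇r is valid. Take Rxy, Rxz and set V(r)={y}. Then ◇r at x, so □◇r at x, so ◇r at z, so some w with Rzw has r; w=y, i.e. Rzy. By symmetry of the argument, Ryz.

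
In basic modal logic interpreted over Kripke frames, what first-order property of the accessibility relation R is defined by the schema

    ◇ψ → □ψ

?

Suppose ◇ψ→□ψ is valid. Take Rxy, Rxz and set V(ψ)={y}. Then ◇ψ at x, so □ψ at x, so ψ at z, i.e. z=y.
Conversely, any frame satisfying ∀x ∀y ∀z (Rxy ∧ Rxz → y = z) validates the schema.
Frame condition: ∀x ∀y ∀z (Rxy ∧ Rxz → y = z).

Partial functionality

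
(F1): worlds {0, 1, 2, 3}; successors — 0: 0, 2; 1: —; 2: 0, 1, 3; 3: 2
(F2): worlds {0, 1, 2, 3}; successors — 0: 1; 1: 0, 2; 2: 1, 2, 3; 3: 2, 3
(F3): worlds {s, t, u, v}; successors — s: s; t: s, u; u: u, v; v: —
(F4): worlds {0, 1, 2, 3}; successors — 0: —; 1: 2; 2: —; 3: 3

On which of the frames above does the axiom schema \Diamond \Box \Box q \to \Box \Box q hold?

The schema corresponds to a generalized confluence (Geach) condition: \forall x \forall y \forall z ((xRy \wedge x R^2 z) \to \exists w (y R^2 w \wedge z = w)).
(F1): fails — 0R2, 0R²1 but no w with 2R²w and 1=w.
(F2): fails — 0R1, 0R²0 but no w with 1R²w and 0=w.
(F3): fails — tRs, tR²u but no w with sR²w and u=w.
(F4): condition met.
Valid on: (F4).

(F4)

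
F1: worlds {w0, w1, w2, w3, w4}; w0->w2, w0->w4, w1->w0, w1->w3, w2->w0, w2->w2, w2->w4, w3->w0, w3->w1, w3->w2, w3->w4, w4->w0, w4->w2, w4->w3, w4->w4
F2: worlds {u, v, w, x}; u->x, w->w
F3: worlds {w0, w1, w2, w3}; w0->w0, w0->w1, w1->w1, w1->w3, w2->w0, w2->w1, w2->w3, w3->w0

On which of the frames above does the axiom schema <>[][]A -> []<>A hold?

This is the axiom for a generalized confluence (Geach) condition; its first-order frame correspondent is forall x forall y forall z ((xRy & xRz) -> exists w (y R^2 w & zRw)).
F1: ✓.
F2: fails — uRx, uRx but no t with xR²t and xRt.
F3: ✓.
Valid on: F1, F3.

F1, F3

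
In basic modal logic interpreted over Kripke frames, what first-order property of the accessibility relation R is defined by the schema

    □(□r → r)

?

This is the T□ axiom.
Its frame correspondent is shift-reflexivity — ∀x ∀y (Rxy → Ryy).

shift-reflexivity: ∀x ∀y (Rxy → Ryy)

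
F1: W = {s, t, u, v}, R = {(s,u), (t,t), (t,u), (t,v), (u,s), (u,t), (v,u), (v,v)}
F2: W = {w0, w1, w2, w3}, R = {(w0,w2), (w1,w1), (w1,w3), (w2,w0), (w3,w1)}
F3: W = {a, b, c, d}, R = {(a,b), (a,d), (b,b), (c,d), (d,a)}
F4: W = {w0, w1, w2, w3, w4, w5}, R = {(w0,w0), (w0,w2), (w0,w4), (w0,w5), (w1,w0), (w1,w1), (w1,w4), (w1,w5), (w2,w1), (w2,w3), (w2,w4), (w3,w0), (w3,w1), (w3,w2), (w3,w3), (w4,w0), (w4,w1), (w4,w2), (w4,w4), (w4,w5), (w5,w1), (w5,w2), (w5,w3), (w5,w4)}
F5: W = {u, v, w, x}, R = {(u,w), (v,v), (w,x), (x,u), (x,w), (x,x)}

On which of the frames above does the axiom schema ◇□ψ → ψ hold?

This is the axiom for symmetry; its first-order frame correspondent is ∀x ∀y (Rxy → Ryx).
F1: fails — Rtv but not Rvt.
F2: satisfies the condition.
F3: fails — Rcd but not Rdc.
F4: fails — Rw3w1 but not Rw1w3.
F5: fails — Ruw but not Rwu.

F2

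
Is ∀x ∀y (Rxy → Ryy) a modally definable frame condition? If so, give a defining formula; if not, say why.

Yes: it is shift-reflexivity, defined by the T□ schema □(□q → q).
Suppose □(□q→q) is valid. Take Rxy and set V(q)={w : Ryw}. Then at y, □q holds; since □(□q→q) at x, □q→q at y, so q at y, i.e. Ryy.

Definable; □(□q → q) defines it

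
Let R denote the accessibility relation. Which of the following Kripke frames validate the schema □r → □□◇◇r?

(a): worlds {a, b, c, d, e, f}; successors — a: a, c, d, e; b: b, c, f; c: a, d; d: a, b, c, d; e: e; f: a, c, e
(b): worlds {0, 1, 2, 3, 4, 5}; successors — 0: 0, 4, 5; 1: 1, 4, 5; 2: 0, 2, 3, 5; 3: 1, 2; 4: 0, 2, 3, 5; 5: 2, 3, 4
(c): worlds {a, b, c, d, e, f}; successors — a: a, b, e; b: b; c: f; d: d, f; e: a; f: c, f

This is the axiom for a generalized confluence (Geach) condition; its first-order frame correspondent is ∀x ∀z (xR²z → ∃w (xRw ∧ zR²w)).
(a): fails — bR²e but no w with bRw and eR²w.
(b): condition met.
(c): fails — eR²b but no w with eRw and bR²w.
Valid on: (b).

(b)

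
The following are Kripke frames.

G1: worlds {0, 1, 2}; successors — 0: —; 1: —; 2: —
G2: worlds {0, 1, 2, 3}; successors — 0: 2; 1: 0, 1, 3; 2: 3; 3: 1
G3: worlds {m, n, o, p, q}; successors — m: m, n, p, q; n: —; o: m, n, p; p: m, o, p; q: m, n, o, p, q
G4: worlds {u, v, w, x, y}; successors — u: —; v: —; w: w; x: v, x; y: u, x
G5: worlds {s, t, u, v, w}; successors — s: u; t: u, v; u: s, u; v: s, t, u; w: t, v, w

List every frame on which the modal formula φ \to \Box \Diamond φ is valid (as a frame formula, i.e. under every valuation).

G1

Frame correspondent (Sahlqvist): \forall x \forall y (Rxy \to Ryx) — i.e. symmetry.
G1: satisfies the condition.
G2: fails — R10 but not R01.
G3: fails — Rom but not Rmo.
G4: fails — Ryx but not Rxy.
G5: fails — Rwt but not Rtw.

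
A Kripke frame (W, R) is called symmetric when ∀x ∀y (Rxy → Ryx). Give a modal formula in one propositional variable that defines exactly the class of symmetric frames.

p → □◇p

A defining formula is p → □◇p (the B axiom).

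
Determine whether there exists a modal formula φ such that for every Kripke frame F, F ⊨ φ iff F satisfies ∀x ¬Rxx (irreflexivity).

If a class were modally definable it would be closed under surjective bounded morphisms (Goldblatt–Thomason).
The 4-cycle (worlds 0,1,2,3 with 0→1→2→3→0) is irreflexive, and the map sending every world to a single reflexive point • is a surjective bounded morphism (forth: every edge maps to (•,•); back: every world has a successor). So any modal formula valid on the 4-cycle is also valid on the reflexive point, which is not irreflexive.
Hence irreflexivity is not modally definable.

No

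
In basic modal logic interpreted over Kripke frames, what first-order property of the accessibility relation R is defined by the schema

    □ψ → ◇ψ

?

seriality: ∀x ∃y Rxy

This is the D axiom.
It corresponds to seriality: ∀x ∃y Rxy.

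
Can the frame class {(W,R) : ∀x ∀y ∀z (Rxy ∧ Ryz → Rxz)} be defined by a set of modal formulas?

This is a Sahlqvist condition; the 4 axiom □r → □□r defines it.
Suppose □r→□□r is valid. Take Rxy, Ryz and set V(r)={w : Rxw}. Then □r at x, so □□r at x, so □r at y, so r at z, i.e. Rxz.

Yes, by □r → □□r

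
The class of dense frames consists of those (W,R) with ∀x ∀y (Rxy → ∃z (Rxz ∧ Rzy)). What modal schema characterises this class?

□□p → □p

This is density; the standard corresponding axiom is C4: □□p → □p.
Suppose □□p→□p is valid. Take Rxy and set V(p)={w : xR²w}. Then □□p at x, so □p at x, so p at y, i.e. ∃z(Rxz∧Rzy).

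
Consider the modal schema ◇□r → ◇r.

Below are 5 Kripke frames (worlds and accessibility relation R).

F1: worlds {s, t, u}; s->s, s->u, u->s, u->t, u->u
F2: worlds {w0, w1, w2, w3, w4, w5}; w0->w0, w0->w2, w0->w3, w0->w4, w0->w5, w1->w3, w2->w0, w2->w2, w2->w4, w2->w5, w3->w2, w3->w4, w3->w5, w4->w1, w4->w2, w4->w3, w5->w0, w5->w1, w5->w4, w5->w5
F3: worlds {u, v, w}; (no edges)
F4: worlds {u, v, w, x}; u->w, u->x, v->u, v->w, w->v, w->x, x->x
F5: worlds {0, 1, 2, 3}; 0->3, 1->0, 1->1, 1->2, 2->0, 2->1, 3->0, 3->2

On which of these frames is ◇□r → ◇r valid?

The schema corresponds to a generalized confluence (Geach) condition: ∀x ∀y (xRy → ∃w (yRw ∧ xRw)).
F1: fails — uRt but no w with tRw and uRw.
F2: fails — w1Rw3 but no w with w3Rw and w1Rw.
F3: condition met.
F4: fails — vRw but no t with wRt and vRt.
F5: fails — 0R3 but no w with 3Rw and 0Rw.
Valid on: F3.

F3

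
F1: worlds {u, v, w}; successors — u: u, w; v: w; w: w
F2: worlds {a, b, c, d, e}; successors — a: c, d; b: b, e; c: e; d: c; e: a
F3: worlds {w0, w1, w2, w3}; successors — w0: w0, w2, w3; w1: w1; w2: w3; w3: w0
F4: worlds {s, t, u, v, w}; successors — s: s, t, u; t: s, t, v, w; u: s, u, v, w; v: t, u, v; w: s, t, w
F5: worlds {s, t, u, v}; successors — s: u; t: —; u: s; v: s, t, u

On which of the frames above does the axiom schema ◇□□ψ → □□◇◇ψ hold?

F1, F3, F4

The schema corresponds to a generalized confluence (Geach) condition: ∀x ∀y ∀z ((xRy ∧ xR²z) → ∃w (yR²w ∧ zR²w)).
F1: ✓.
F2: fails — aRc, aR²e but no w with cR²w and eR²w.
F3: ✓.
F4: ✓.
F5: fails — sRu, sR²s but no w with uR²w and sR²w.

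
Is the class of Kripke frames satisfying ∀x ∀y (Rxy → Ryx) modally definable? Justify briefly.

This is a Sahlqvist condition; the B axiom q → □◇q defines it.
Suppose q→□◇q is valid. Take Rxy and set V(q)={x}. Then q at x, so □◇q at x, so ◇q at y, so some z with Ryz has q; z=x, i.e. Ryx.

Yes, by q → □◇q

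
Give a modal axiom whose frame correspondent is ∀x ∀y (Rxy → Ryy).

The condition is shift-reflexivity. The T□ schema □(□r → r) defines it.
Suppose □(□r→r) is valid. Take Rxy and set V(r)={w : Ryw}. Then at y, □r holds; since □(□r→r) at x, □r→r at y, so r at y, i.e. Ryy.

□(□r → r)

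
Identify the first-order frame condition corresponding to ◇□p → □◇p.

Suppose ◇□p→□◇p is valid. Take Rxy, Rxz and set V(p)={w : Ryw}. Then □p at y so ◇□p at x, so □◇p at x, so ◇p at z, giving w with Rzw and Ryw.
Conversely, any frame satisfying ∀x ∀y ∀z (Rxy ∧ Rxz → ∃w (Ryw ∧ Rzw)) validates the schema.
So the correspondent is convergence.

convergence: ∀x ∀y ∀z (Rxy ∧ Rxz → ∃w (Ryw ∧ Rzw))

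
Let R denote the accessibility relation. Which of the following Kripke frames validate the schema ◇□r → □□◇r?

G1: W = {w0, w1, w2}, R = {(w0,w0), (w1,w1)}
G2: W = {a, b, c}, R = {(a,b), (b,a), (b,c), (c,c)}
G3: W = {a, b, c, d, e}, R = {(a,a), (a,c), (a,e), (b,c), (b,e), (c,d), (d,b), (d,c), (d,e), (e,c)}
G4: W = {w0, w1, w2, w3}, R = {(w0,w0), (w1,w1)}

The schema corresponds to a generalized confluence (Geach) condition: ∀x ∀y ∀z ((xRy ∧ xR²z) → ∃w (yRw ∧ zRw)).
G1: holds.
G2: fails — aRb, aR²a but no w with bRw and aRw.
G3: fails — aRa, aR²c but no w with aRw and cRw.
G4: holds.

G1, G4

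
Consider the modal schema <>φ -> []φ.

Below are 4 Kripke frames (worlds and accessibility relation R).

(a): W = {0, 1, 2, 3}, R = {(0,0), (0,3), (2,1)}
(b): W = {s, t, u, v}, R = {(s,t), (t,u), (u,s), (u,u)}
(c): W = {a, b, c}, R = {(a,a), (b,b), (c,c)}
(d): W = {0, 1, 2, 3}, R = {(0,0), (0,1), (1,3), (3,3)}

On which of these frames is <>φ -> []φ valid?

(c)

Frame correspondent (Sahlqvist): forall x forall y forall z (Rxy & Rxz -> y = z) — i.e. partial functionality.
(a): fails — 0 sees both 0 and 3.
(b): fails — u sees both s and u.
(c): holds.
(d): fails — 0 sees both 0 and 1.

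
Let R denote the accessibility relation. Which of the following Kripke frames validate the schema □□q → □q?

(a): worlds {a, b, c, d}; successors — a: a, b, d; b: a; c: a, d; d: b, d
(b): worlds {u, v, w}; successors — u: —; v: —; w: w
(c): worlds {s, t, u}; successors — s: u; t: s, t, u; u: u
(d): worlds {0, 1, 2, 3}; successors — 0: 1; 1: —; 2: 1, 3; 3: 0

(a), (b), (c)

This is the axiom for density; its first-order frame correspondent is ∀x ∀y (Rxy → ∃z (Rxz ∧ Rzy)).
(a): condition met.
(b): condition met.
(c): condition met.
(d): fails — R01 but no z with R0z and Rz1.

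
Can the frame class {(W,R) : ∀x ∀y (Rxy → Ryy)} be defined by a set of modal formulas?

Definable; □(□q → q) defines it

Yes: it is shift-reflexivity, defined by the T□ schema □(□q → q).
Suppose □(□q→q) is valid. Take Rxy and set V(q)={w : Ryw}. Then at y, □q holds; since □(□q→q) at x, □q→q at y, so q at y, i.e. Ryy.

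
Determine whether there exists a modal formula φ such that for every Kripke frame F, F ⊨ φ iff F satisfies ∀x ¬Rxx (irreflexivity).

Not modally definable

If a class were modally definable it would be closed under surjective bounded morphisms (Goldblatt–Thomason).
The 2-cycle (worlds w0,w1 with w0→w1→w0) is irreflexive, and the map sending every world to a single reflexive point • is a surjective bounded morphism (forth: every edge maps to (•,•); back: every world has a successor). So any modal formula valid on the 2-cycle is also valid on the reflexive point, which is not irreflexive.
Hence irreflexivity is not modally definable.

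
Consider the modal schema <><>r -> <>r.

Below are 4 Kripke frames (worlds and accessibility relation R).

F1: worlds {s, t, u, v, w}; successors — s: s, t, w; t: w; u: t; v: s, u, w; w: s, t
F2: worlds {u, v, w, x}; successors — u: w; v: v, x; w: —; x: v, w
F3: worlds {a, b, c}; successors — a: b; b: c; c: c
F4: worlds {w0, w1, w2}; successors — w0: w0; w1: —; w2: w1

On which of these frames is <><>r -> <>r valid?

F4

Frame correspondent (Sahlqvist): forall x forall y forall z (Rxy & Ryz -> Rxz) — i.e. transitivity.
F1: fails — Rwt and Rtw but not Rww.
F2: fails — Rvx and Rxw but not Rvw.
F3: fails — Rab and Rbc but not Rac.
F4: ✓.
Valid on: F4.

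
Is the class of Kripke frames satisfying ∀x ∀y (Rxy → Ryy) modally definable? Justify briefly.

Yes, by □(□q → q)

The condition is shift-reflexivity. A defining modal formula is □(□q → q).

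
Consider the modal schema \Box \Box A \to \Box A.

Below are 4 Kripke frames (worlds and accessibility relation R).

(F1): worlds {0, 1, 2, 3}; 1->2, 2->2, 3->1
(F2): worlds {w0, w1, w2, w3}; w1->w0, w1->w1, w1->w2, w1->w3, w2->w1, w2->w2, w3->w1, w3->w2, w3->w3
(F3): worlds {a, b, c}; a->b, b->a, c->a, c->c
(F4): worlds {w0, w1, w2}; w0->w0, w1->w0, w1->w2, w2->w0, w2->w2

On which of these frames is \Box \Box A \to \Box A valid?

The schema corresponds to density: \forall x \forall y (Rxy \to \exists z (Rxz \wedge Rzy)).
(F1): fails — R31 but no z with R3z and Rz1.
(F2): holds.
(F3): fails — Rab but no z with Raz and Rzb.
(F4): holds.

(F2), (F4)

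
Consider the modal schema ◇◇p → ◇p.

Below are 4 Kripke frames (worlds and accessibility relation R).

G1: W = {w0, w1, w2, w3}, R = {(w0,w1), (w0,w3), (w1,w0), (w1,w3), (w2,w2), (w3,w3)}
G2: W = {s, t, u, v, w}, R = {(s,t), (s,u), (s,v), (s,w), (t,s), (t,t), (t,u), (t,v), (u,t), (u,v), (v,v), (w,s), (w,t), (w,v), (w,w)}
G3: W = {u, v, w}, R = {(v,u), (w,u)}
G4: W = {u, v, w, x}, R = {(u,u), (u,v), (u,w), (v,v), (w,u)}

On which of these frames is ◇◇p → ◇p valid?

Frame correspondent (Sahlqvist): ∀x ∀y ∀z (Rxy ∧ Ryz → Rxz) — i.e. transitivity.
G1: fails — Rw1w0 and Rw0w1 but not Rw1w1.
G2: fails — Rwt and Rtu but not Rwu.
G3: holds.
G4: fails — Rwu and Ruv but not Rwv.
Valid on: G3.

G3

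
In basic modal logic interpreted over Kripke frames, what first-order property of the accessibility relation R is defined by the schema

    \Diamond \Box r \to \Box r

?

the Euclidean property: \forall x \forall y \forall z (Rxy \wedge Rxz \to Ryz)

This is a form of the 5 axiom.
Its frame correspondent is the Euclidean property — \forall x \forall y \forall z (Rxy \wedge Rxz \to Ryz).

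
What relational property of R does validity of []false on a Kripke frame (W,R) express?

emptiness of R: forall x forall y ~Rxy

□⊥ is valid iff no world has any successor (otherwise □⊥ fails at any world with one).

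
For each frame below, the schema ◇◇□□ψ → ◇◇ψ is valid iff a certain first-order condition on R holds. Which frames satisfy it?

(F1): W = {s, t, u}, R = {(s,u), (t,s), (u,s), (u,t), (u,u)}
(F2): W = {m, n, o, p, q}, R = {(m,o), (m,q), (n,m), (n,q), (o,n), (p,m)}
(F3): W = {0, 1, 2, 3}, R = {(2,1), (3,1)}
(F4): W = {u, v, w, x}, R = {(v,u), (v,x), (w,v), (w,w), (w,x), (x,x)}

This is the axiom for a generalized confluence (Geach) condition; its first-order frame correspondent is ∀x ∀y (xR²y → ∃w (yR²w ∧ xR²w)).
(F1): condition met.
(F2): fails — mR²n but no w with nR²w and mR²w.
(F3): condition met.
(F4): fails — wR²u but no t with uR²t and wR²t.

(F1), (F3)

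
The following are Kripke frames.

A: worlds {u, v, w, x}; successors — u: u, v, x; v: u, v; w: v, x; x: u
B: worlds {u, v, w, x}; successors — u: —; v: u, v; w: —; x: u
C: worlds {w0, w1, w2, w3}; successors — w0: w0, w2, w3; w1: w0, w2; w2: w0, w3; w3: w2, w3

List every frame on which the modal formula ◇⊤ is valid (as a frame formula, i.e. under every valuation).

A, C

Frame correspondent (Sahlqvist): ∀x ∃y Rxy — i.e. seriality.
A: ✓.
B: fails — world u has no successor.
C: ✓.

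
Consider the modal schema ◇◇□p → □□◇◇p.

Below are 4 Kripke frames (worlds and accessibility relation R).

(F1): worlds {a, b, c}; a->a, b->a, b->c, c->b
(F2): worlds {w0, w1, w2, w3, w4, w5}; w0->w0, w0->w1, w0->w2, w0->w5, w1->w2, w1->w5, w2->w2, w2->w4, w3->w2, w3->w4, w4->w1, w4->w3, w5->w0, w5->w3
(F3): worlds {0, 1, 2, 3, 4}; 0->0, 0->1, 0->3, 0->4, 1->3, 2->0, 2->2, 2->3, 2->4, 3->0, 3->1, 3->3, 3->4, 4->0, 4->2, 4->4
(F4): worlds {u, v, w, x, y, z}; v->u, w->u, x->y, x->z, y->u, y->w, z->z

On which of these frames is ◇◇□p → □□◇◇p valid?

(F3)

The schema corresponds to a generalized confluence (Geach) condition: ∀x ∀y ∀z ((xR²y ∧ xR²z) → ∃w (yRw ∧ zR²w)).
(F1): fails — cR²c, cR²a but no w with cRw and aR²w.
(F2): fails — w0R²w4, w0R²w4 but no w with w4Rw and w4R²w.
(F3): holds.
(F4): fails — xR²u, xR²u but no t with uRt and uR²t.
Valid on: (F3).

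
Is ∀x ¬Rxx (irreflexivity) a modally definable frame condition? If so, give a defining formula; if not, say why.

Modal frame validity is preserved under surjective bounded morphisms.
The 4-cycle (worlds 0,1,2,3 with 0→1→2→3→0) is irreflexive, and the map sending every world to a single reflexive point • is a surjective bounded morphism (forth: every edge maps to (•,•); back: every world has a successor). So any modal formula valid on the 4-cycle is also valid on the reflexive point, which is not irreflexive.
So the class is not modally definable.

No — not modally definable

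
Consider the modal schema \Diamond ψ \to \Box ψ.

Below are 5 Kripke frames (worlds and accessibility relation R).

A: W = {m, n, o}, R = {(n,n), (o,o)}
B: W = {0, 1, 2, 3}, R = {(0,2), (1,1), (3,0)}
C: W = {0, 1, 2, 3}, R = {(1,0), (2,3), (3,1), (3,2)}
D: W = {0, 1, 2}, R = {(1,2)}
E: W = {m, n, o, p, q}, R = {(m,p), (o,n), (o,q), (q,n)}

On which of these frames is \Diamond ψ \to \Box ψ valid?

Frame correspondent (Sahlqvist): \forall x \forall y \forall z (Rxy \wedge Rxz \to y = z) — i.e. partial functionality.
A: holds.
B: holds.
C: fails — 3 sees both 1 and 2.
D: holds.
E: fails — o sees both n and q.

A, B, D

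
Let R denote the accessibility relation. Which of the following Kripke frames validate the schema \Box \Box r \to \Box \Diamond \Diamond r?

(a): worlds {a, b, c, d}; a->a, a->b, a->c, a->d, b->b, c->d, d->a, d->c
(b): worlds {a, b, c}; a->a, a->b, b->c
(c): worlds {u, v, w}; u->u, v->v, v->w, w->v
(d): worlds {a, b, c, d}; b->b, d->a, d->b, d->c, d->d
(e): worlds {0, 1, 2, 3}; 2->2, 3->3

(a), (c), (e)

The schema corresponds to a generalized confluence (Geach) condition: \forall x \forall z (xRz \to \exists w (x R^2 w \wedge z R^2 w)).
(a): ✓.
(b): fails — aRb but no w with aR²w and bR²w.
(c): ✓.
(d): fails — dRa but no w with dR²w and aR²w.
(e): ✓.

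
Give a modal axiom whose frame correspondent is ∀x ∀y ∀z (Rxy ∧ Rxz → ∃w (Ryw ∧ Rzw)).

◇□s → □◇s

This is convergence; the standard corresponding axiom is .2: ◇□s → □◇s.
Suppose ◇□s→□◇s is valid. Take Rxy, Rxz and set V(s)={w : Ryw}. Then □s at y so ◇□s at x, so □◇s at x, so ◇s at z, giving w with Rzw and Ryw.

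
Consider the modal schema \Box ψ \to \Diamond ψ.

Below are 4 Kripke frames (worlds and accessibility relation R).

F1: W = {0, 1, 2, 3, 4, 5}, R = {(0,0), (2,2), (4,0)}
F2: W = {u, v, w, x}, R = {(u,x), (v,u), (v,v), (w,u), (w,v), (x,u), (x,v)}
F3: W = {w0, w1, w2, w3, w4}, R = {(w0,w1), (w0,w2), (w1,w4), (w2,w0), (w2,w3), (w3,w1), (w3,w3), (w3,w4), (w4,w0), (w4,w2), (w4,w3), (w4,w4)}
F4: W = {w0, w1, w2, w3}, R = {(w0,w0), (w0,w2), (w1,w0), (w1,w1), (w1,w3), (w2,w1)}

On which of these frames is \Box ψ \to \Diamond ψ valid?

The schema corresponds to seriality: \forall x \exists y Rxy.
F1: fails — world 1 has no successor.
F2: satisfies the condition.
F3: satisfies the condition.
F4: fails — world w3 has no successor.
Valid on: F2, F3.

F2, F3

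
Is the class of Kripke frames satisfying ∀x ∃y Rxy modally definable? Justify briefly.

Definable; □r → ◇r defines it

Yes: it is seriality, defined by the D schema □r → ◇r.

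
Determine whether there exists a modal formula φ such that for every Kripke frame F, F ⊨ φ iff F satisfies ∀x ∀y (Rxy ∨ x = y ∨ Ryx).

Not modally definable

If a class were modally definable it would be closed under disjoint unions (Goldblatt–Thomason).
Take 3 disjoint single-world reflexive frames: each is trivially connected, but their disjoint union has 3 worlds with no edge between distinct components, so it is not connected.
So the class is not modally definable.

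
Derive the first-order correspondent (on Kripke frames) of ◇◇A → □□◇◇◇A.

This is a Sahlqvist (Geach-type) schema ◇^2□^0A → □^2◇^3A.
First-order correspondent: ∀x ∀y ∀z ((xR²y ∧ xR²z) → ∃w (y = w ∧ zR³w)).

∀x ∀y ∀z ((xR²y ∧ xR²z) → ∃w (y = w ∧ zR³w))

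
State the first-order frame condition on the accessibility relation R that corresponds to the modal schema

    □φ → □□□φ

This is a Sahlqvist (Geach-type) schema ◇^0□^1φ → □^3◇^0φ.
Minimal-valuation argument: fix x; take any y with xR^0y and any z with xR^3z. Set V(φ) to the set of worlds R-reachable from y in exactly 1 step. Then □^1φ holds at y, so the antecedent holds at x; validity forces ◇^0φ at z, giving a w with zR^0w and yR^1w.
First-order correspondent: ∀x ∀z (xR³z → ∃w (xRw ∧ z = w)).

∀x ∀z (xR³z → ∃w (xRw ∧ z = w))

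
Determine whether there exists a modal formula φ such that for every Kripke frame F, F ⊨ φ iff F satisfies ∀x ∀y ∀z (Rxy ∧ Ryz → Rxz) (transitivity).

Definable; □r → □□r defines it

This is a Sahlqvist condition; the 4 axiom □r → □□r defines it.
Suppose □r→□□r is valid. Take Rxy, Ryz and set V(r)={w : Rxw}. Then □r at x, so □□r at x, so □r at y, so r at z, i.e. Rxz.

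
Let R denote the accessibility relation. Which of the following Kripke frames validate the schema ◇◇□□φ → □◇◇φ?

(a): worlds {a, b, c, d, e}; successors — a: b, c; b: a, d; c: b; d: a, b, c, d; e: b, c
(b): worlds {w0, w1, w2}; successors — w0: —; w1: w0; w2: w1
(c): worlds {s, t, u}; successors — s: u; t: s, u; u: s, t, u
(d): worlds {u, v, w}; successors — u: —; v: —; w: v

(a), (c), (d)

The schema corresponds to a generalized confluence (Geach) condition: ∀x ∀y ∀z ((xR²y ∧ xRz) → ∃w (yR²w ∧ zR²w)).
(a): ✓.
(b): fails — w2R²w0, w2Rw1 but no w with w0R²w and w1R²w.
(c): ✓.
(d): ✓.
Valid on: (a), (c), (d).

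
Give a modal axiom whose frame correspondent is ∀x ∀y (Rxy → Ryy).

□(□r → r)

The condition is shift-reflexivity. The T□ schema □(□r → r) defines it.
Suppose □(□r→r) is valid. Take Rxy and set V(r)={w : Ryw}. Then at y, □r holds; since □(□r→r) at x, □r→r at y, so r at y, i.e. Ryy.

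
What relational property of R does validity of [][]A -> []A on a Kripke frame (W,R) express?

density: forall x forall y (Rxy -> exists z (Rxz & Rzy))

Suppose □□A→□A is valid. Take Rxy and set V(A)={w : xR²w}. Then □□A at x, so □A at x, so A at y, i.e. ∃z(Rxz∧Rzy).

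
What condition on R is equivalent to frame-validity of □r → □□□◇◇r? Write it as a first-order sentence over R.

This is a Sahlqvist (Geach-type) schema ◇^0□^1r → □^3◇^2r.
Minimal-valuation argument: fix x; take any y with xR^0y and any z with xR^3z. Set V(r) to the set of worlds R-reachable from y in exactly 1 step. Then □^1r holds at y, so the antecedent holds at x; validity forces ◇^2r at z, giving a w with zR^2w and yR^1w.
First-order correspondent: ∀x ∀z (xR³z → ∃w (xRw ∧ zR²w)).

∀x ∀z (xR³z → ∃w (xRw ∧ zR²w))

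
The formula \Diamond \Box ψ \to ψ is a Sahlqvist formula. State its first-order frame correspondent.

This schema is equivalent to the B axiom ψ → □◇ψ.
Its frame correspondent is symmetry — \forall x \forall y (Rxy \to Ryx).

symmetry: \forall x \forall y (Rxy \to Ryx)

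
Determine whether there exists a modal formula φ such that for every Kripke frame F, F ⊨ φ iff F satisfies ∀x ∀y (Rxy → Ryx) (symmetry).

Yes — defined by r → □◇r

The condition is symmetry. A defining modal formula is r → □◇r.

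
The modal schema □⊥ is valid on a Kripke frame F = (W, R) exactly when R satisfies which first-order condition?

emptiness of R: ∀x ∀y ¬Rxy

□⊥ is valid iff no world has any successor (otherwise □⊥ fails at any world with one).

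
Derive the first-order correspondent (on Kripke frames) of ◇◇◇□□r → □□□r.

This is a Sahlqvist (Geach-type) schema ◇^3□^2r → □^3◇^0r.
First-order correspondent: ∀x ∀y ∀z ((xR³y ∧ xR³z) → ∃w (yR²w ∧ z = w)).

∀x ∀y ∀z ((xR³y ∧ xR³z) → ∃w (yR²w ∧ z = w))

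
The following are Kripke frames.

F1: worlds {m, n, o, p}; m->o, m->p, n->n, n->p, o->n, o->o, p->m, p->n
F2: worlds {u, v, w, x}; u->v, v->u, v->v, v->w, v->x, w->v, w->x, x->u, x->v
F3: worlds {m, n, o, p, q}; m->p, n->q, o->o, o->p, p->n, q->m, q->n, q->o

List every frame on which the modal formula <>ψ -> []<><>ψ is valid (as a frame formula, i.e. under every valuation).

F2

This is the axiom for a generalized confluence (Geach) condition; its first-order frame correspondent is forall x forall y forall z ((xRy & xRz) -> exists w (y = w & z R^2 w)).
F1: fails — oRo, oRn but no w with o=w and nR²w.
F2: satisfies the condition.
F3: fails — mRp, mRp but no w with p=w and pR²w.
Valid on: F2.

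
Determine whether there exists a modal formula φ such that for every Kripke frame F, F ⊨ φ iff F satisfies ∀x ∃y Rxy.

Yes, by □q → ◇q

The condition is seriality. A defining modal formula is □q → ◇q.
Suppose □q→◇q is valid. At any x set V(q)=W. Then □q at x, so ◇q at x, so x has a successor.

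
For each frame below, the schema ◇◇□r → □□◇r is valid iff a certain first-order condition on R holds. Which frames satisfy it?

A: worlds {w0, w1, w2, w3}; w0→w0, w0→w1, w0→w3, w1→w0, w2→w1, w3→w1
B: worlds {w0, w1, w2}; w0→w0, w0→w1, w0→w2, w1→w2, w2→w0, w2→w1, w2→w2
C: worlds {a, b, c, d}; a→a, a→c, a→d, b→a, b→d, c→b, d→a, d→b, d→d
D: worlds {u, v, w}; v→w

Frame correspondent (Sahlqvist): ∀x ∀y ∀z ((xR²y ∧ xR²z) → ∃w (yRw ∧ zRw)) — i.e. a generalized confluence (Geach) condition.
A: fails — w0R²w1, w0R²w3 but no w with w1Rw and w3Rw.
B: condition met.
C: fails — aR²a, aR²c but no w with aRw and cRw.
D: condition met.

B, D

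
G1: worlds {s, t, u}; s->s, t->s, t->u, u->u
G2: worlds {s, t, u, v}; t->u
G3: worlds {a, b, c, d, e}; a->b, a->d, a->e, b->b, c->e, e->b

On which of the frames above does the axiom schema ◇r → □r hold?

G2

This is the axiom for partial functionality; its first-order frame correspondent is ∀x ∀y ∀z (Rxy ∧ Rxz → y = z).
G1: fails — t sees both s and u.
G2: ✓.
G3: fails — a sees both b and d.
Valid on: G2.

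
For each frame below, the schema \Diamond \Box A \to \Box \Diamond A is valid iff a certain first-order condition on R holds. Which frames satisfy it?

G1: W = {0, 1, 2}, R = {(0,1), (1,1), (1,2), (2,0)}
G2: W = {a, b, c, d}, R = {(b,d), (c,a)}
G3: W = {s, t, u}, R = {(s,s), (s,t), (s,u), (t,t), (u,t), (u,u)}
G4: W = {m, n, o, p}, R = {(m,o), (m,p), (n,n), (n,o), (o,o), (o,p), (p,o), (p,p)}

Frame correspondent (Sahlqvist): \forall x \forall y \forall z (Rxy \wedge Rxz \to \exists w (Ryw \wedge Rzw)) — i.e. convergence.
G1: fails — R12 and R11 but 2 and 1 have no common successor.
G2: fails — Rbd and Rbd but d and d have no common successor.
G3: holds.
G4: holds.
Valid on: G3, G4.

G3, G4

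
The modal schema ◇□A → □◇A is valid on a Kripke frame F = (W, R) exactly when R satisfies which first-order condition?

Convergence

Suppose ◇□A→□◇A is valid. Take Rxy, Rxz and set V(A)={w : Ryw}. Then □A at y so ◇□A at x, so □◇A at x, so ◇A at z, giving w with Rzw and Ryw.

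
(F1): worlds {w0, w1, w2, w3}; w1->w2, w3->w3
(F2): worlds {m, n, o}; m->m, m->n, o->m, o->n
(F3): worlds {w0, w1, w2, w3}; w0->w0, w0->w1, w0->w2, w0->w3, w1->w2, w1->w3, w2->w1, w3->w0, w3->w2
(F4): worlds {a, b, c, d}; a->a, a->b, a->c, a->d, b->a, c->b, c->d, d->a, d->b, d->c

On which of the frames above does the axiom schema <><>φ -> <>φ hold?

(F1), (F2)

Frame correspondent (Sahlqvist): forall x forall y (x R^2 y -> exists w (y = w & xRw)) — i.e. a generalized confluence (Geach) condition.
(F1): ✓.
(F2): ✓.
(F3): fails — w1R²w0 but no w with w0=w and w1Rw.
(F4): fails — bR²b but no w with b=w and bRw.
Valid on: (F1), (F2).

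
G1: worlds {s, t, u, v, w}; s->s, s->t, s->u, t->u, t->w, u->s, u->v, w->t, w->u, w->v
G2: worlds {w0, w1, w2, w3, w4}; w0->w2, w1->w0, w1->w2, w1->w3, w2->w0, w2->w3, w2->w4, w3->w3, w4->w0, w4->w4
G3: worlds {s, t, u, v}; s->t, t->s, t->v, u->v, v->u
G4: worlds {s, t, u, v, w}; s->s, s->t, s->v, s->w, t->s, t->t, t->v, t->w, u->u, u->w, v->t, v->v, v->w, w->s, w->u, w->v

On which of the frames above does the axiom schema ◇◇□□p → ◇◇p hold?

Frame correspondent (Sahlqvist): ∀x ∀y (xR²y → ∃w (yR²w ∧ xR²w)) — i.e. a generalized confluence (Geach) condition.
G1: fails — sR²v but no w* with vR²w* and sR²w*.
G2: satisfies the condition.
G3: satisfies the condition.
G4: satisfies the condition.

G2, G3, G4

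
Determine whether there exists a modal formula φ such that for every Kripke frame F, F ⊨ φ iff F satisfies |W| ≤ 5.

No — not modally definable

Modal frame validity is preserved under disjoint unions.
Any modal formula valid on each of 6 disjoint one-world frames is valid on their disjoint union (validity is preserved under disjoint unions). Each one-world frame has |W|=1≤5, but the union has |W|=6.
So the class is not modally definable.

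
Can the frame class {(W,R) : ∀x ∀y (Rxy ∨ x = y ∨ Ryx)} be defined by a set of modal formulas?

Any modally definable frame class is closed under disjoint unions.
Take 3 disjoint single-world reflexive frames: each is trivially connected, but their disjoint union has 3 worlds with no edge between distinct components, so it is not connected.
So the class is not modally definable.

Not definable by any modal formula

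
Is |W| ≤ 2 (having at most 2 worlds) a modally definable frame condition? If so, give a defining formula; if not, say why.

Not modally definable

If a class were modally definable it would be closed under disjoint unions (Goldblatt–Thomason).
Any modal formula valid on each of 3 disjoint one-world frames is valid on their disjoint union (validity is preserved under disjoint unions). Each one-world frame has |W|=1≤2, but the union has |W|=3.
Hence having at most 2 worlds is not modally definable.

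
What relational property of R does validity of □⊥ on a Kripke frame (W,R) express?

□⊥ is valid iff no world has any successor (otherwise □⊥ fails at any world with one).

emptiness of R: ∀x ∀y ¬Rxy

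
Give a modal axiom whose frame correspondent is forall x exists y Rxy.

A defining formula is □ψ → ◇ψ (the D axiom).
Suppose □ψ→◇ψ is valid. At any x set V(ψ)=W. Then □ψ at x, so ◇ψ at x, so x has a successor.

□ψ → ◇ψ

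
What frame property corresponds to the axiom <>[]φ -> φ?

Symmetry

This is frame-equivalent to φ → □◇φ (substitute ¬φ for φ and contrapose).
Suppose φ→□◇φ is valid. Take Rxy and set V(φ)={x}. Then φ at x, so □◇φ at x, so ◇φ at y, so some z with Ryz has φ; z=x, i.e. Ryx.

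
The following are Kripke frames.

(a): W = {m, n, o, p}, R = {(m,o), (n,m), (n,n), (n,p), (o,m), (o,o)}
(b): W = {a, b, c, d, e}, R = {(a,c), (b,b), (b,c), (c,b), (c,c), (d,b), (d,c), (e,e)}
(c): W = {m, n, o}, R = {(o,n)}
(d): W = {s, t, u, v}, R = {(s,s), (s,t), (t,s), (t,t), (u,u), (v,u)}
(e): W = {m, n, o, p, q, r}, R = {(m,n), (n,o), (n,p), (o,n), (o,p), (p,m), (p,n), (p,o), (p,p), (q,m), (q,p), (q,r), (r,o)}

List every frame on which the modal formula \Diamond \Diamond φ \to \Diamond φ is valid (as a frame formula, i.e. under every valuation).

(c), (d)

This is the axiom for transitivity; its first-order frame correspondent is \forall x \forall y \forall z (Rxy \wedge Ryz \to Rxz).
(a): fails — Rmo and Rom but not Rmm.
(b): fails — Rac and Rcb but not Rab.
(c): ✓.
(d): ✓.
(e): fails — Ron and Rno but not Roo.
Valid on: (c), (d).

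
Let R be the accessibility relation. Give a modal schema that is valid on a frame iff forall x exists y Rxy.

□s → ◇s

A defining formula is □s → ◇s (the D axiom).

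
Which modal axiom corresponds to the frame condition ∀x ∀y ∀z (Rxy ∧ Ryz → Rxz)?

□s → □□s

A defining formula is □s → □□s (the 4 axiom).
Suppose □s→□□s is valid. Take Rxy, Ryz and set V(s)={w : Rxw}. Then □s at x, so □□s at x, so □s at y, so s at z, i.e. Rxz.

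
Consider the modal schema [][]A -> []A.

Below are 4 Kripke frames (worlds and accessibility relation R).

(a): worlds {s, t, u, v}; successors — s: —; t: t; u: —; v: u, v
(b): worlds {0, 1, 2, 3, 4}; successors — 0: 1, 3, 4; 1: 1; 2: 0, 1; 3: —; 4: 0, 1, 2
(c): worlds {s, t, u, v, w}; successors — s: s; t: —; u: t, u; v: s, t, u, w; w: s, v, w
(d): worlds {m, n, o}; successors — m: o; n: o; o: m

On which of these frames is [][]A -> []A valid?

(a), (c)

Frame correspondent (Sahlqvist): forall x forall y (Rxy -> exists z (Rxz & Rzy)) — i.e. density.
(a): holds.
(b): fails — R04 but no z with R0z and Rz4.
(c): holds.
(d): fails — Rno but no z with Rnz and Rzo.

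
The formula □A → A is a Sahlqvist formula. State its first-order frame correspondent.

Reflexivity

Suppose □A→A is valid. At any x set V(A)={w : Rxw}. Then □A holds at x, so A holds at x, i.e. Rxx.
Conversely, any frame satisfying ∀x Rxx validates the schema.
So the correspondent is reflexivity.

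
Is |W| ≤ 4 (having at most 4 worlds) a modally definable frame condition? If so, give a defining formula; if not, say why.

Not modally definable

If a class were modally definable it would be closed under disjoint unions (Goldblatt–Thomason).
Any modal formula valid on each of 5 disjoint one-world frames is valid on their disjoint union (validity is preserved under disjoint unions). Each one-world frame has |W|=1≤4, but the union has |W|=5.
Hence having at most 4 worlds is not modally definable.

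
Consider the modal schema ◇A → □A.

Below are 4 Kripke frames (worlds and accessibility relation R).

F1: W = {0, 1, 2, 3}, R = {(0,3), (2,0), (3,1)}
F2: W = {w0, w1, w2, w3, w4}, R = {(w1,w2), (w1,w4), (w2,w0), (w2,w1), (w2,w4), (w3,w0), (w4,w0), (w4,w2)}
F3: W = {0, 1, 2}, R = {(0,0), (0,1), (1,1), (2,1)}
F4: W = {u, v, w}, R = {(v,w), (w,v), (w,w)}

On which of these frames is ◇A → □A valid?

F1

Frame correspondent (Sahlqvist): ∀x ∀y ∀z (Rxy ∧ Rxz → y = z) — i.e. partial functionality.
F1: satisfies the condition.
F2: fails — w1 sees both w2 and w4.
F3: fails — 0 sees both 0 and 1.
F4: fails — w sees both v and w.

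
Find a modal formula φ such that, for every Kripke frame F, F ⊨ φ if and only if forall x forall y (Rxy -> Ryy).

A defining formula is □(□r → r) (the T□ axiom).

□(□r → r)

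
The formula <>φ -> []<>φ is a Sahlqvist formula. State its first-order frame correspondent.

the Euclidean property

Suppose ◇φ→□◇φ is valid. Take Rxy, Rxz and set V(φ)={y}. Then ◇φ at x, so □◇φ at x, so ◇φ at z, so some w with Rzw has φ; w=y, i.e. Rzy. By symmetry of the argument, Ryz.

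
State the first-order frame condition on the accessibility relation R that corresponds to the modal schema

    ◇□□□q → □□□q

This is a Sahlqvist (Geach-type) schema ◇^1□^3q → □^3◇^0q.
Minimal-valuation argument: fix x; take any y with xR^1y and any z with xR^3z. Set V(q) to the set of worlds R-reachable from y in exactly 3 steps. Then □^3q holds at y, so the antecedent holds at x; validity forces ◇^0q at z, giving a w with zR^0w and yR^3w.
First-order correspondent: ∀x ∀y ∀z ((xRy ∧ xR³z) → ∃w (yR³w ∧ z = w)).

∀x ∀y ∀z ((xRy ∧ xR³z) → ∃w (yR³w ∧ z = w))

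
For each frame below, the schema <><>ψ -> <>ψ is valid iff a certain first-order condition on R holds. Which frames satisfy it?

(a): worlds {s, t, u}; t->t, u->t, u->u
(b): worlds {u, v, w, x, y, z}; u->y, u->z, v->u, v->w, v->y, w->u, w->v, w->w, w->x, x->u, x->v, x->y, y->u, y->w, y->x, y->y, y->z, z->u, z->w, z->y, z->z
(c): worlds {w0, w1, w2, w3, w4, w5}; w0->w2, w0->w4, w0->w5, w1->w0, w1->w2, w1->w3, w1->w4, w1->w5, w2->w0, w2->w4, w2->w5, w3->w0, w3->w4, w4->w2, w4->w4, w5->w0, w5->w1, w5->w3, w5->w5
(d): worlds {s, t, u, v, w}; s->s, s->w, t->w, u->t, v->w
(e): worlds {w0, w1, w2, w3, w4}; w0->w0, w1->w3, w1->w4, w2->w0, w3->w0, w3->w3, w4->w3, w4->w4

(a)

The schema corresponds to transitivity: forall x forall y forall z (Rxy & Ryz -> Rxz).
(a): satisfies the condition.
(b): fails — Ryx and Rxv but not Ryv.
(c): fails — Rw5w1 and Rw1w4 but not Rw5w4.
(d): fails — Rut and Rtw but not Ruw.
(e): fails — Rw1w3 and Rw3w0 but not Rw1w0.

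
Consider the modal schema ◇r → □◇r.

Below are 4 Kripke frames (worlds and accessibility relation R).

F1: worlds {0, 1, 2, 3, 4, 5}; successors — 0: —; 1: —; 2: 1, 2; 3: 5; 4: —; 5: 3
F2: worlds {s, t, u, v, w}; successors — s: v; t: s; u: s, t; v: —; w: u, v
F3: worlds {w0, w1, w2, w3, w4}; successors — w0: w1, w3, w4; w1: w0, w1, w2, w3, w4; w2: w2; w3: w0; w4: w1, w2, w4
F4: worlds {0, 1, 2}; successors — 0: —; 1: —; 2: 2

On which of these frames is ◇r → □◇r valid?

F4

The schema corresponds to the Euclidean property: ∀x ∀y ∀z (Rxy ∧ Rxz → Ryz).
F1: fails — R21 and R22 but not R12.
F2: fails — Rsv and Rsv but not Rvv.
F3: fails — Rw0w4 and Rw0w3 but not Rw4w3.
F4: condition met.
Valid on: F4.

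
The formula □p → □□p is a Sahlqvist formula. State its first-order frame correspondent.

Transitivity

Suppose □p→□□p is valid. Take Rxy, Ryz and set V(p)={w : Rxw}. Then □p at x, so □□p at x, so □p at y, so p at z, i.e. Rxz.
Conversely, any frame satisfying ∀x ∀y ∀z (Rxy ∧ Ryz → Rxz) validates the schema.
So the correspondent is transitivity.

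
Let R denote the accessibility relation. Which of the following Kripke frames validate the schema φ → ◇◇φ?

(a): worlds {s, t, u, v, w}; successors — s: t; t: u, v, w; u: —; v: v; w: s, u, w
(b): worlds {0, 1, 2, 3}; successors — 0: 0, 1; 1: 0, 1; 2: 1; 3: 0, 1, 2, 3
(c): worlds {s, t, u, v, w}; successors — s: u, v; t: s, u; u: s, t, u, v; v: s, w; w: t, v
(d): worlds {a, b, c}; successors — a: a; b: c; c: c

(c)

This is the axiom for a generalized confluence (Geach) condition; its first-order frame correspondent is ∀x ∃w (x = w ∧ xR²w).
(a): fails — at s but no w* with s=w* and sR²w*.
(b): fails — at 2 but no w with 2=w and 2R²w.
(c): satisfies the condition.
(d): fails — at b but no w with b=w and bR²w.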